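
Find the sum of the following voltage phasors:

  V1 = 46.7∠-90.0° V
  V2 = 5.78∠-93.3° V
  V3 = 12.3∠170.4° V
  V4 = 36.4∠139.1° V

Step 1 — Convert each phasor to rectangular form:
  V1 = 46.7·(cos(-90.0°) + j·sin(-90.0°)) = 0 - j46.7 V
  V2 = 5.78·(cos(-93.3°) + j·sin(-93.3°)) = -0.3327 - j5.77 V
  V3 = 12.3·(cos(170.4°) + j·sin(170.4°)) = -12.13 + j2.051 V
  V4 = 36.4·(cos(139.1°) + j·sin(139.1°)) = -27.51 + j23.83 V
Step 2 — Sum components: V_total = -39.97 - j26.59 V.
Step 3 — Convert to polar: |V_total| = 48.01 V, ∠V_total = -146.4°.

V_total = 48.01∠-146.4° V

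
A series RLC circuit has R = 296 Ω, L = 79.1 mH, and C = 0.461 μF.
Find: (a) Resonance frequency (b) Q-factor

Step 1 — Resonance condition Im(Z)=0 gives ω₀ = 1/√(LC).
Step 2 — ω₀ = 1/√(0.0791·4.61e-07) = 5237 rad/s.
Step 3 — f₀ = ω₀/(2π) = 833.5 Hz.
Step 4 — Series Q: Q = ω₀L/R = 5237·0.0791/296 = 1.399.

(a) f₀ = 833.5 Hz  (b) Q = 1.399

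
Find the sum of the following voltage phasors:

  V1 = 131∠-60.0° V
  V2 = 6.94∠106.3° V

Step 1 — Convert each phasor to rectangular form:
  V1 = 131·(cos(-60.0°) + j·sin(-60.0°)) = 65.5 - j113.4 V
  V2 = 6.94·(cos(106.3°) + j·sin(106.3°)) = -1.948 + j6.661 V
Step 2 — Sum components: V_total = 63.55 - j106.8 V.
Step 3 — Convert to polar: |V_total| = 124.3 V, ∠V_total = -59.2°.

V_total = 124.3∠-59.2° V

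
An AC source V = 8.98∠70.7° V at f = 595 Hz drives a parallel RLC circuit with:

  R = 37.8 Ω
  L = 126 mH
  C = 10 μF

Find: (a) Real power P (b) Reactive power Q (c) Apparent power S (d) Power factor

Step 1 — Angular frequency: ω = 2π·f = 2π·595 = 3738 rad/s.
Step 2 — Component impedances:
  R: Z = R = 37.8 Ω
  L: Z = jωL = j·3738·0.126 = 0 + j471.1 Ω
  C: Z = 1/(jωC) = -j/(ω·C) = 0 - j26.75 Ω
Step 3 — Parallel combination: 1/Z_total = 1/R + 1/L + 1/C; Z_total = 13.61 - j18.15 Ω = 22.68∠-53.1° Ω.
Step 4 — Source phasor: V = 8.98∠70.7° V = 2.968 + j8.475 V.
Step 5 — Current: I = V / Z = -0.2203 + j0.3289 A = 0.3959∠123.8° A.
Step 6 — Complex power: S = V·I* = 2.133 - j2.844 VA.
Step 7 — Real power: P = Re(S) = 2.133 W.
Step 8 — Reactive power: Q = Im(S) = -2.844 VAR.
Step 9 — Apparent power: |S| = 3.555 VA.
Step 10 — Power factor: PF = P/|S| = 0.6001 (leading).

(a) P = 2.133 W  (b) Q = -2.844 VAR  (c) S = 3.555 VA  (d) PF = 0.6001 (leading)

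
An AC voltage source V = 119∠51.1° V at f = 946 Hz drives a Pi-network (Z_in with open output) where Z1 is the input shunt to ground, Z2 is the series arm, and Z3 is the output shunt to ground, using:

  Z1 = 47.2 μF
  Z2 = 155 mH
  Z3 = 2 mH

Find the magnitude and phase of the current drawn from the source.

Step 1 — Angular frequency: ω = 2π·f = 2π·946 = 5944 rad/s.
Step 2 — Component impedances:
  Z1: Z = 1/(jωC) = -j/(ω·C) = 0 - j3.564 Ω
  Z2: Z = jωL = j·5944·0.155 = 0 + j921.3 Ω
  Z3: Z = jωL = j·5944·0.002 = 0 + j11.89 Ω
Step 3 — With open output, the series arm Z2 and the output shunt Z3 appear in series to ground: Z2 + Z3 = 0 + j933.2 Ω.
Step 4 — Parallel with input shunt Z1: Z_in = Z1 || (Z2 + Z3) = 0 - j3.578 Ω = 3.578∠-90.0° Ω.
Step 5 — Source phasor: V = 119∠51.1° V = 74.73 + j92.61 V.
Step 6 — Ohm's law: I = V / Z_total = (74.73 + j92.61) / (0 - j3.578) = -25.88 + j20.88 A.
Step 7 — Convert to polar: |I| = 33.26 A, ∠I = 141.1°.

I = 33.26∠141.1° A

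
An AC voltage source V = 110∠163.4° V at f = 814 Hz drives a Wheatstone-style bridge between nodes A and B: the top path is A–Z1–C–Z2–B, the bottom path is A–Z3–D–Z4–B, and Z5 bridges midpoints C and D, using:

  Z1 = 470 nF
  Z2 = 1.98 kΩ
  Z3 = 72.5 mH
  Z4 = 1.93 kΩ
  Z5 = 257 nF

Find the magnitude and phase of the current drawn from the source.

Step 1 — Angular frequency: ω = 2π·f = 2π·814 = 5115 rad/s.
Step 2 — Component impedances:
  Z1: Z = 1/(jωC) = -j/(ω·C) = 0 - j416 Ω
  Z2: Z = R = 1980 Ω
  Z3: Z = jωL = j·5115·0.0725 = 0 + j370.8 Ω
  Z4: Z = R = 1930 Ω
  Z5: Z = 1/(jωC) = -j/(ω·C) = 0 - j760.8 Ω
Step 3 — Bridge requires nodal analysis (the Z5 bridge couples midpoints C and D, so the two paths cannot be reduced to a simple series/parallel combination). Setting node B to ground and injecting 1 A at node A, the 3-node admittance system at A, C, D solves to V_A = Z_AB = 1013 + j185.9 Ω = 1029∠10.4° Ω.
Step 4 — Source phasor: V = 110∠163.4° V = -105.4 + j31.43 V.
Step 5 — Ohm's law: I = V / Z_total = (-105.4 + j31.43) / (1013 + j185.9) = -0.0952 + j0.04851 A.
Step 6 — Convert to polar: |I| = 0.1069 A, ∠I = 153.0°.

I = 0.1069∠153.0° A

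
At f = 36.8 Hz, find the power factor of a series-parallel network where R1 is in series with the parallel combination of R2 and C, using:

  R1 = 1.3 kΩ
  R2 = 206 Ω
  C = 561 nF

Step 1 — Angular frequency: ω = 2π·f = 2π·36.8 = 231.2 rad/s.
Step 2 — Component impedances:
  R1: Z = R = 1300 Ω
  R2: Z = R = 206 Ω
  C: Z = 1/(jωC) = -j/(ω·C) = 0 - j7709 Ω
Step 3 — Parallel branch: R2 || C = 1/(1/R2 + 1/C) = 205.9 - j5.501 Ω.
Step 4 — Series with R1: Z_total = R1 + (R2 || C) = 1506 - j5.501 Ω = 1506∠-0.2° Ω.
Step 5 — Power factor: PF = cos(φ) = Re(Z)/|Z| = 1506/1506 = 1.
Step 6 — Type: Im(Z) = -5.501 ⇒ leading (phase φ = -0.2°).

PF = 1 (leading, φ = -0.2°)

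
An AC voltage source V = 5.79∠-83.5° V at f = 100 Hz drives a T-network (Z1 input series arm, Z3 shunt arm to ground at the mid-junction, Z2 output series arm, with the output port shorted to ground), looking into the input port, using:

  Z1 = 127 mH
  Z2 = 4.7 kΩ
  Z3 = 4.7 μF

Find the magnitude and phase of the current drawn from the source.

Step 1 — Angular frequency: ω = 2π·f = 2π·100 = 628.3 rad/s.
Step 2 — Component impedances:
  Z1: Z = jωL = j·628.3·0.127 = 0 + j79.8 Ω
  Z2: Z = R = 4700 Ω
  Z3: Z = 1/(jωC) = -j/(ω·C) = 0 - j338.6 Ω
Step 3 — With the output port shorted to ground, the output series arm Z2 runs from the junction to ground; the shunt arm Z3 also runs from the junction to ground. They appear in parallel: Z3 || Z2 = 24.27 - j336.9 Ω.
Step 4 — Series with input arm Z1: Z_in = Z1 + (Z3 || Z2) = 24.27 - j257.1 Ω = 258.2∠-84.6° Ω.
Step 5 — Source phasor: V = 5.79∠-83.5° V = 0.6554 - j5.753 V.
Step 6 — Ohm's law: I = V / Z_total = (0.6554 - j5.753) / (24.27 - j257.1) = 0.02242 + j0.000433 A.
Step 7 — Convert to polar: |I| = 0.02242 A, ∠I = 1.1°.

I = 0.02242∠1.1° A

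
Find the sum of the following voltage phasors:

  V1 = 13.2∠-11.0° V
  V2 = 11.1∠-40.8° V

Step 1 — Convert each phasor to rectangular form:
  V1 = 13.2·(cos(-11.0°) + j·sin(-11.0°)) = 12.96 - j2.519 V
  V2 = 11.1·(cos(-40.8°) + j·sin(-40.8°)) = 8.403 - j7.253 V
Step 2 — Sum components: V_total = 21.36 - j9.772 V.
Step 3 — Convert to polar: |V_total| = 23.49 V, ∠V_total = -24.6°.

V_total = 23.49∠-24.6° V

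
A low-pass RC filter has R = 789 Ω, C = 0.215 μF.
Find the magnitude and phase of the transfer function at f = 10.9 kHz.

Step 1 — Angular frequency: ω = 2π·1.09e+04 = 6.849e+04 rad/s.
Step 2 — Transfer function: H(jω) = 1/(1 + jωRC).
Step 3 — Denominator: 1 + jωRC = 1 + j·6.849e+04·789·2.15e-07 = 1 + j11.62.
Step 4 — H = 0.007354 - j0.08544.
Step 5 — Magnitude: |H| = 0.08576 (-21.3 dB); phase: φ = -85.1°.

|H| = 0.08576 (-21.3 dB), φ = -85.1°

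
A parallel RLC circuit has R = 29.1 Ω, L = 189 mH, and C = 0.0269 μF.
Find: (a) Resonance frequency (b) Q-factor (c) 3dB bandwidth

Step 1 — Resonance: ω₀ = 1/√(LC) = 1/√(0.189·2.69e-08) = 1.402e+04 rad/s.
Step 2 — f₀ = ω₀/(2π) = 2232 Hz.
Step 3 — Parallel Q: Q = R/(ω₀L) = 29.1/(1.402e+04·0.189) = 0.01098.
Step 4 — Bandwidth: Δω = ω₀/Q = 1.277e+06 rad/s; BW = Δω/(2π) = 2.033e+05 Hz.

(a) f₀ = 2232 Hz  (b) Q = 0.01098  (c) BW = 2.033e+05 Hz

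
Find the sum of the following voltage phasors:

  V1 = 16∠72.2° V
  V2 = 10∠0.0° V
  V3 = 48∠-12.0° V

Step 1 — Convert each phasor to rectangular form:
  V1 = 16·(cos(72.2°) + j·sin(72.2°)) = 4.891 + j15.23 V
  V2 = 10·(cos(0.0°) + j·sin(0.0°)) = 10 V
  V3 = 48·(cos(-12.0°) + j·sin(-12.0°)) = 46.95 - j9.98 V
Step 2 — Sum components: V_total = 61.84 + j5.254 V.
Step 3 — Convert to polar: |V_total| = 62.07 V, ∠V_total = 4.9°.

V_total = 62.07∠4.9° V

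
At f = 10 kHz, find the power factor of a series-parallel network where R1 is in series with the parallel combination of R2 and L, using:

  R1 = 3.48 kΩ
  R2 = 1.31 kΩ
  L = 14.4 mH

Step 1 — Angular frequency: ω = 2π·f = 2π·1e+04 = 6.283e+04 rad/s.
Step 2 — Component impedances:
  R1: Z = R = 3480 Ω
  R2: Z = R = 1310 Ω
  L: Z = jωL = j·6.283e+04·0.0144 = 0 + j904.8 Ω
Step 3 — Parallel branch: R2 || L = 1/(1/R2 + 1/L) = 423.1 + j612.6 Ω.
Step 4 — Series with R1: Z_total = R1 + (R2 || L) = 3903 + j612.6 Ω = 3951∠8.9° Ω.
Step 5 — Power factor: PF = cos(φ) = Re(Z)/|Z| = 3903/3951 = 0.9879.
Step 6 — Type: Im(Z) = 612.6 ⇒ lagging (phase φ = 8.9°).

PF = 0.9879 (lagging, φ = 8.9°)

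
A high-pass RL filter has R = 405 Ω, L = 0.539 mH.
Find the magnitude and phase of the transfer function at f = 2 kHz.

Step 1 — Angular frequency: ω = 2π·2000 = 1.257e+04 rad/s.
Step 2 — Transfer function: H(jω) = jωL/(R + jωL).
Step 3 — Numerator jωL = j·6.773; denominator R + jωL = 405 + j6.773.
Step 4 — H = 0.0002796 + j0.01672.
Step 5 — Magnitude: |H| = 0.01672 (-35.5 dB); phase: φ = 89.0°.

|H| = 0.01672 (-35.5 dB), φ = 89.0°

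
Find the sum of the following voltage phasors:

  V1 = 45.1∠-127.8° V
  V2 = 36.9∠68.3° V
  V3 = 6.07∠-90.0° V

Step 1 — Convert each phasor to rectangular form:
  V1 = 45.1·(cos(-127.8°) + j·sin(-127.8°)) = -27.64 - j35.64 V
  V2 = 36.9·(cos(68.3°) + j·sin(68.3°)) = 13.64 + j34.28 V
  V3 = 6.07·(cos(-90.0°) + j·sin(-90.0°)) = 0 - j6.07 V
Step 2 — Sum components: V_total = -14 - j7.421 V.
Step 3 — Convert to polar: |V_total| = 15.84 V, ∠V_total = -152.1°.

V_total = 15.84∠-152.1° V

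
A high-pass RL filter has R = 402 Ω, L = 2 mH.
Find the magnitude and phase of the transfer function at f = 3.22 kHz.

Step 1 — Angular frequency: ω = 2π·3220 = 2.023e+04 rad/s.
Step 2 — Transfer function: H(jω) = jωL/(R + jωL).
Step 3 — Numerator jωL = j·40.46; denominator R + jωL = 402 + j40.46.
Step 4 — H = 0.01003 + j0.09965.
Step 5 — Magnitude: |H| = 0.1001 (-20.0 dB); phase: φ = 84.3°.

|H| = 0.1001 (-20.0 dB), φ = 84.3°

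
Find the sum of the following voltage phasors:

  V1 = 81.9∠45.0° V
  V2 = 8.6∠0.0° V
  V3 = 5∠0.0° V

Step 1 — Convert each phasor to rectangular form:
  V1 = 81.9·(cos(45.0°) + j·sin(45.0°)) = 57.91 + j57.91 V
  V2 = 8.6·(cos(0.0°) + j·sin(0.0°)) = 8.6 V
  V3 = 5·(cos(0.0°) + j·sin(0.0°)) = 5 V
Step 2 — Sum components: V_total = 71.51 + j57.91 V.
Step 3 — Convert to polar: |V_total| = 92.02 V, ∠V_total = 39.0°.

V_total = 92.02∠39.0° V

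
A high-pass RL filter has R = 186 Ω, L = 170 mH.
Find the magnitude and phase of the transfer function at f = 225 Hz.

Step 1 — Angular frequency: ω = 2π·225 = 1414 rad/s.
Step 2 — Transfer function: H(jω) = jωL/(R + jωL).
Step 3 — Numerator jωL = j·240.3; denominator R + jωL = 186 + j240.3.
Step 4 — H = 0.6254 + j0.484.
Step 5 — Magnitude: |H| = 0.7908 (-2.0 dB); phase: φ = 37.7°.

|H| = 0.7908 (-2.0 dB), φ = 37.7°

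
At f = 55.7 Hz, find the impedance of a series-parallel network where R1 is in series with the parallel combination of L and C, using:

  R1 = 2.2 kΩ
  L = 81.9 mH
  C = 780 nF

Step 1 — Angular frequency: ω = 2π·f = 2π·55.7 = 350 rad/s.
Step 2 — Component impedances:
  R1: Z = R = 2200 Ω
  L: Z = jωL = j·350·0.0819 = 0 + j28.66 Ω
  C: Z = 1/(jωC) = -j/(ω·C) = 0 - j3663 Ω
Step 3 — Parallel branch: L || C = 1/(1/L + 1/C) = 0 + j28.89 Ω.
Step 4 — Series with R1: Z_total = R1 + (L || C) = 2200 + j28.89 Ω = 2200∠0.8° Ω.

Z = 2200 + j28.89 Ω = 2200∠0.8° Ω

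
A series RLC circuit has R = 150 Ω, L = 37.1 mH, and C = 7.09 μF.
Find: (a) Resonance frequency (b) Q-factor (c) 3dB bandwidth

Step 1 — Resonance condition Im(Z)=0 gives ω₀ = 1/√(LC).
Step 2 — ω₀ = 1/√(0.0371·7.09e-06) = 1950 rad/s.
Step 3 — f₀ = ω₀/(2π) = 310.3 Hz.
Step 4 — Series Q: Q = ω₀L/R = 1950·0.0371/150 = 0.4823.
Step 5 — 3dB bandwidth: Δω = ω₀/Q = 4043 rad/s; BW = Δω/(2π) = 643.5 Hz.

(a) f₀ = 310.3 Hz  (b) Q = 0.4823  (c) BW = 643.5 Hz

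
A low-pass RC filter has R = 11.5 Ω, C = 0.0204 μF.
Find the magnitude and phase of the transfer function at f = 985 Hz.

Step 1 — Angular frequency: ω = 2π·985 = 6189 rad/s.
Step 2 — Transfer function: H(jω) = 1/(1 + jωRC).
Step 3 — Denominator: 1 + jωRC = 1 + j·6189·11.5·2.04e-08 = 1 + j0.001452.
Step 4 — H = 1 - j0.001452.
Step 5 — Magnitude: |H| = 1 (-0.0 dB); phase: φ = -0.1°.

|H| = 1 (-0.0 dB), φ = -0.1°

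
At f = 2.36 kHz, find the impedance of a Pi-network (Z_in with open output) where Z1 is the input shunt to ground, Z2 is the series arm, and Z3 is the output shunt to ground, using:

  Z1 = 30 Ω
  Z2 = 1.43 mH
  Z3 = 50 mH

Step 1 — Angular frequency: ω = 2π·f = 2π·2360 = 1.483e+04 rad/s.
Step 2 — Component impedances:
  Z1: Z = R = 30 Ω
  Z2: Z = jωL = j·1.483e+04·0.00143 = 0 + j21.2 Ω
  Z3: Z = jωL = j·1.483e+04·0.05 = 0 + j741.4 Ω
Step 3 — With open output, the series arm Z2 and the output shunt Z3 appear in series to ground: Z2 + Z3 = 0 + j762.6 Ω.
Step 4 — Parallel with input shunt Z1: Z_in = Z1 || (Z2 + Z3) = 29.95 + j1.178 Ω = 29.98∠2.3° Ω.

Z = 29.95 + j1.178 Ω = 29.98∠2.3° Ω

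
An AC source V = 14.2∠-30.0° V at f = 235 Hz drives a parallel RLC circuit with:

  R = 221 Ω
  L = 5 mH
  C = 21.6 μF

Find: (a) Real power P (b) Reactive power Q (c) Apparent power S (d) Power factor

Step 1 — Angular frequency: ω = 2π·f = 2π·235 = 1477 rad/s.
Step 2 — Component impedances:
  R: Z = R = 221 Ω
  L: Z = jωL = j·1477·0.005 = 0 + j7.383 Ω
  C: Z = 1/(jωC) = -j/(ω·C) = 0 - j31.35 Ω
Step 3 — Parallel combination: 1/Z_total = 1/R + 1/L + 1/C; Z_total = 0.4211 + j9.638 Ω = 9.647∠87.5° Ω.
Step 4 — Source phasor: V = 14.2∠-30.0° V = 12.3 - j7.1 V.
Step 5 — Current: I = V / Z = -0.6796 - j1.306 A = 1.472∠-117.5° A.
Step 6 — Complex power: S = V·I* = 0.9124 + j20.88 VA.
Step 7 — Real power: P = Re(S) = 0.9124 W.
Step 8 — Reactive power: Q = Im(S) = 20.88 VAR.
Step 9 — Apparent power: |S| = 20.9 VA.
Step 10 — Power factor: PF = P/|S| = 0.04365 (lagging).

(a) P = 0.9124 W  (b) Q = 20.88 VAR  (c) S = 20.9 VA  (d) PF = 0.04365 (lagging)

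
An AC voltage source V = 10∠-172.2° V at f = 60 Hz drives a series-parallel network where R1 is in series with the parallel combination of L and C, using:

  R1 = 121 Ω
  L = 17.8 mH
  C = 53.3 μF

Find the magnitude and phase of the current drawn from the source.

Step 1 — Angular frequency: ω = 2π·f = 2π·60 = 377 rad/s.
Step 2 — Component impedances:
  R1: Z = R = 121 Ω
  L: Z = jωL = j·377·0.0178 = 0 + j6.71 Ω
  C: Z = 1/(jωC) = -j/(ω·C) = 0 - j49.77 Ω
Step 3 — Parallel branch: L || C = 1/(1/L + 1/C) = 0 + j7.756 Ω.
Step 4 — Series with R1: Z_total = R1 + (L || C) = 121 + j7.756 Ω = 121.2∠3.7° Ω.
Step 5 — Source phasor: V = 10∠-172.2° V = -9.907 - j1.357 V.
Step 6 — Ohm's law: I = V / Z_total = (-9.907 - j1.357) / (121 + j7.756) = -0.08226 - j0.005943 A.
Step 7 — Convert to polar: |I| = 0.08248 A, ∠I = -175.9°.

I = 0.08248∠-175.9° A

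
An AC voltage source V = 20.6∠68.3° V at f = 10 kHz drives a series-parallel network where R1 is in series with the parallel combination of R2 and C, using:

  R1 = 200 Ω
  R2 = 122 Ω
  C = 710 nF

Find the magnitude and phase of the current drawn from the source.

Step 1 — Angular frequency: ω = 2π·f = 2π·1e+04 = 6.283e+04 rad/s.
Step 2 — Component impedances:
  R1: Z = R = 200 Ω
  R2: Z = R = 122 Ω
  C: Z = 1/(jωC) = -j/(ω·C) = 0 - j22.42 Ω
Step 3 — Parallel branch: R2 || C = 1/(1/R2 + 1/C) = 3.984 - j21.68 Ω.
Step 4 — Series with R1: Z_total = R1 + (R2 || C) = 204 - j21.68 Ω = 205.1∠-6.1° Ω.
Step 5 — Source phasor: V = 20.6∠68.3° V = 7.617 + j19.14 V.
Step 6 — Ohm's law: I = V / Z_total = (7.617 + j19.14) / (204 - j21.68) = 0.02706 + j0.09671 A.
Step 7 — Convert to polar: |I| = 0.1004 A, ∠I = 74.4°.

I = 0.1004∠74.4° A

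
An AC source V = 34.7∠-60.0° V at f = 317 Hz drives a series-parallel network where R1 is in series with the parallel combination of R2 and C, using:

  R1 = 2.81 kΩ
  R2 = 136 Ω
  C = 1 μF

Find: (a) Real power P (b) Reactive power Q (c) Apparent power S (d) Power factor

Step 1 — Angular frequency: ω = 2π·f = 2π·317 = 1992 rad/s.
Step 2 — Component impedances:
  R1: Z = R = 2810 Ω
  R2: Z = R = 136 Ω
  C: Z = 1/(jωC) = -j/(ω·C) = 0 - j502.1 Ω
Step 3 — Parallel branch: R2 || C = 1/(1/R2 + 1/C) = 126.7 - j34.32 Ω.
Step 4 — Series with R1: Z_total = R1 + (R2 || C) = 2937 - j34.32 Ω = 2937∠-0.7° Ω.
Step 5 — Source phasor: V = 34.7∠-60.0° V = 17.35 - j30.05 V.
Step 6 — Current: I = V / Z = 0.006027 - j0.01016 A = 0.01182∠-59.3° A.
Step 7 — Complex power: S = V·I* = 0.41 - j0.004791 VA.
Step 8 — Real power: P = Re(S) = 0.41 W.
Step 9 — Reactive power: Q = Im(S) = -0.004791 VAR.
Step 10 — Apparent power: |S| = 0.41 VA.
Step 11 — Power factor: PF = P/|S| = 0.9999 (leading).

(a) P = 0.41 W  (b) Q = -0.004791 VAR  (c) S = 0.41 VA  (d) PF = 0.9999 (leading)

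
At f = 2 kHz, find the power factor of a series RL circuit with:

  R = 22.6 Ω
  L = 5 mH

Step 1 — Angular frequency: ω = 2π·f = 2π·2000 = 1.257e+04 rad/s.
Step 2 — Component impedances:
  R: Z = R = 22.6 Ω
  L: Z = jωL = j·1.257e+04·0.005 = 0 + j62.83 Ω
Step 3 — Series combination: Z_total = R + L = 22.6 + j62.83 Ω = 66.77∠70.2° Ω.
Step 4 — Power factor: PF = cos(φ) = Re(Z)/|Z| = 22.6/66.77 = 0.3385.
Step 5 — Type: Im(Z) = 62.83 ⇒ lagging (phase φ = 70.2°).

PF = 0.3385 (lagging, φ = 70.2°)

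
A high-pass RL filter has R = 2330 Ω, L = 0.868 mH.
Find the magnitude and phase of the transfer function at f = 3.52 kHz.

Step 1 — Angular frequency: ω = 2π·3520 = 2.212e+04 rad/s.
Step 2 — Transfer function: H(jω) = jωL/(R + jωL).
Step 3 — Numerator jωL = j·19.2; denominator R + jωL = 2330 + j19.2.
Step 4 — H = 6.788e-05 + j0.008239.
Step 5 — Magnitude: |H| = 0.008239 (-41.7 dB); phase: φ = 89.5°.

|H| = 0.008239 (-41.7 dB), φ = 89.5°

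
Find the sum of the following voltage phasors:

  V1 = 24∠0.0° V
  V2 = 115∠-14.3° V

Step 1 — Convert each phasor to rectangular form:
  V1 = 24·(cos(0.0°) + j·sin(0.0°)) = 24 V
  V2 = 115·(cos(-14.3°) + j·sin(-14.3°)) = 111.4 - j28.4 V
Step 2 — Sum components: V_total = 135.4 - j28.4 V.
Step 3 — Convert to polar: |V_total| = 138.4 V, ∠V_total = -11.8°.

V_total = 138.4∠-11.8° V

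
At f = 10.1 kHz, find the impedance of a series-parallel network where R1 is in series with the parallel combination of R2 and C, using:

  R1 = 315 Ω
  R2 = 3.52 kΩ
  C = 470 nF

Step 1 — Angular frequency: ω = 2π·f = 2π·1.01e+04 = 6.346e+04 rad/s.
Step 2 — Component impedances:
  R1: Z = R = 315 Ω
  R2: Z = R = 3520 Ω
  C: Z = 1/(jωC) = -j/(ω·C) = 0 - j33.53 Ω
Step 3 — Parallel branch: R2 || C = 1/(1/R2 + 1/C) = 0.3193 - j33.52 Ω.
Step 4 — Series with R1: Z_total = R1 + (R2 || C) = 315.3 - j33.52 Ω = 317.1∠-6.1° Ω.

Z = 315.3 - j33.52 Ω = 317.1∠-6.1° Ω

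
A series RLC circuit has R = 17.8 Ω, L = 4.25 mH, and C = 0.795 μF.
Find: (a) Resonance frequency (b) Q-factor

Step 1 — Resonance condition Im(Z)=0 gives ω₀ = 1/√(LC).
Step 2 — ω₀ = 1/√(0.00425·7.95e-07) = 1.72e+04 rad/s.
Step 3 — f₀ = ω₀/(2π) = 2738 Hz.
Step 4 — Series Q: Q = ω₀L/R = 1.72e+04·0.00425/17.8 = 4.108.

(a) f₀ = 2738 Hz  (b) Q = 4.108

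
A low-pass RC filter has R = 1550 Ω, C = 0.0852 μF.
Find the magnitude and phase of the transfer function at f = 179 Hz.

Step 1 — Angular frequency: ω = 2π·179 = 1125 rad/s.
Step 2 — Transfer function: H(jω) = 1/(1 + jωRC).
Step 3 — Denominator: 1 + jωRC = 1 + j·1125·1550·8.52e-08 = 1 + j0.1485.
Step 4 — H = 0.9784 - j0.1453.
Step 5 — Magnitude: |H| = 0.9891 (-0.1 dB); phase: φ = -8.4°.

|H| = 0.9891 (-0.1 dB), φ = -8.4°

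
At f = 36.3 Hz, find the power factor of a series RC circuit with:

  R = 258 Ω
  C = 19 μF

Step 1 — Angular frequency: ω = 2π·f = 2π·36.3 = 228.1 rad/s.
Step 2 — Component impedances:
  R: Z = R = 258 Ω
  C: Z = 1/(jωC) = -j/(ω·C) = 0 - j230.8 Ω
Step 3 — Series combination: Z_total = R + C = 258 - j230.8 Ω = 346.1∠-41.8° Ω.
Step 4 — Power factor: PF = cos(φ) = Re(Z)/|Z| = 258/346.1 = 0.7454.
Step 5 — Type: Im(Z) = -230.8 ⇒ leading (phase φ = -41.8°).

PF = 0.7454 (leading, φ = -41.8°)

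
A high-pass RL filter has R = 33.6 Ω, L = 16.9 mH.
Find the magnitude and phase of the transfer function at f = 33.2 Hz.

Step 1 — Angular frequency: ω = 2π·33.2 = 208.6 rad/s.
Step 2 — Transfer function: H(jω) = jωL/(R + jωL).
Step 3 — Numerator jωL = j·3.525; denominator R + jωL = 33.6 + j3.525.
Step 4 — H = 0.01089 + j0.1038.
Step 5 — Magnitude: |H| = 0.1043 (-19.6 dB); phase: φ = 84.0°.

|H| = 0.1043 (-19.6 dB), φ = 84.0°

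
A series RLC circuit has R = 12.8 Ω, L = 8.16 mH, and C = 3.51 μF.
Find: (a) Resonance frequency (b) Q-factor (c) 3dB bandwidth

Step 1 — Resonance: ω₀ = 1/√(LC) = 1/√(0.00816·3.51e-06) = 5909 rad/s.
Step 2 — f₀ = ω₀/(2π) = 940.4 Hz.
Step 3 — Series Q: Q = ω₀L/R = 5909·0.00816/12.8 = 3.767.
Step 4 — Bandwidth: Δω = ω₀/Q = 1569 rad/s; BW = Δω/(2π) = 249.7 Hz.

(a) f₀ = 940.4 Hz  (b) Q = 3.767  (c) BW = 249.7 Hz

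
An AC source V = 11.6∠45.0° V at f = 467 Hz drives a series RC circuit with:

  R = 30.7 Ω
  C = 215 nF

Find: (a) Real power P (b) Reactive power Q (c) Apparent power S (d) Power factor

Step 1 — Angular frequency: ω = 2π·f = 2π·467 = 2934 rad/s.
Step 2 — Component impedances:
  R: Z = R = 30.7 Ω
  C: Z = 1/(jωC) = -j/(ω·C) = 0 - j1585 Ω
Step 3 — Series combination: Z_total = R + C = 30.7 - j1585 Ω = 1585∠-88.9° Ω.
Step 4 — Source phasor: V = 11.6∠45.0° V = 8.202 + j8.202 V.
Step 5 — Current: I = V / Z = -0.005072 + j0.005273 A = 0.007317∠133.9° A.
Step 6 — Complex power: S = V·I* = 0.001643 - j0.08486 VA.
Step 7 — Real power: P = Re(S) = 0.001643 W.
Step 8 — Reactive power: Q = Im(S) = -0.08486 VAR.
Step 9 — Apparent power: |S| = 0.08487 VA.
Step 10 — Power factor: PF = P/|S| = 0.01936 (leading).

(a) P = 0.001643 W  (b) Q = -0.08486 VAR  (c) S = 0.08487 VA  (d) PF = 0.01936 (leading)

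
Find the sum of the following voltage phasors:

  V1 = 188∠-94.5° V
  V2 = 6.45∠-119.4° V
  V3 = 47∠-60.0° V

Step 1 — Convert each phasor to rectangular form:
  V1 = 188·(cos(-94.5°) + j·sin(-94.5°)) = -14.75 - j187.4 V
  V2 = 6.45·(cos(-119.4°) + j·sin(-119.4°)) = -3.166 - j5.619 V
  V3 = 47·(cos(-60.0°) + j·sin(-60.0°)) = 23.5 - j40.7 V
Step 2 — Sum components: V_total = 5.583 - j233.7 V.
Step 3 — Convert to polar: |V_total| = 233.8 V, ∠V_total = -88.6°.

V_total = 233.8∠-88.6° V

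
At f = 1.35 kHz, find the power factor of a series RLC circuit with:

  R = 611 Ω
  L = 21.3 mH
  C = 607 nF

Step 1 — Angular frequency: ω = 2π·f = 2π·1350 = 8482 rad/s.
Step 2 — Component impedances:
  R: Z = R = 611 Ω
  L: Z = jωL = j·8482·0.0213 = 0 + j180.7 Ω
  C: Z = 1/(jωC) = -j/(ω·C) = 0 - j194.2 Ω
Step 3 — Series combination: Z_total = R + L + C = 611 - j13.55 Ω = 611.2∠-1.3° Ω.
Step 4 — Power factor: PF = cos(φ) = Re(Z)/|Z| = 611/611.15 = 0.9998.
Step 5 — Type: Im(Z) = -13.55 ⇒ leading (phase φ = -1.3°).

PF = 0.9998 (leading, φ = -1.3°)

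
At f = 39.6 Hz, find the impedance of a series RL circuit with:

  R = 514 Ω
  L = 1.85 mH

Step 1 — Angular frequency: ω = 2π·f = 2π·39.6 = 248.8 rad/s.
Step 2 — Component impedances:
  R: Z = R = 514 Ω
  L: Z = jωL = j·248.8·0.00185 = 0 + j0.4603 Ω
Step 3 — Series combination: Z_total = R + L = 514 + j0.4603 Ω = 514∠0.1° Ω.

Z = 514 + j0.4603 Ω = 514∠0.1° Ω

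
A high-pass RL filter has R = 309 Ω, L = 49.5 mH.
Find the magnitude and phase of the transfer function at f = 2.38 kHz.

Step 1 — Angular frequency: ω = 2π·2380 = 1.495e+04 rad/s.
Step 2 — Transfer function: H(jω) = jωL/(R + jωL).
Step 3 — Numerator jωL = j·740.2; denominator R + jωL = 309 + j740.2.
Step 4 — H = 0.8516 + j0.3555.
Step 5 — Magnitude: |H| = 0.9228 (-0.7 dB); phase: φ = 22.7°.

|H| = 0.9228 (-0.7 dB), φ = 22.7°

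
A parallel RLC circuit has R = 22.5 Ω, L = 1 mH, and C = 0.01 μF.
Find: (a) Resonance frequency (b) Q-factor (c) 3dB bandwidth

Step 1 — Resonance: ω₀ = 1/√(LC) = 1/√(0.001·1e-08) = 3.162e+05 rad/s.
Step 2 — f₀ = ω₀/(2π) = 5.033e+04 Hz.
Step 3 — Parallel Q: Q = R/(ω₀L) = 22.5/(3.162e+05·0.001) = 0.07115.
Step 4 — Bandwidth: Δω = ω₀/Q = 4.444e+06 rad/s; BW = Δω/(2π) = 7.074e+05 Hz.

(a) f₀ = 5.033e+04 Hz  (b) Q = 0.07115  (c) BW = 7.074e+05 Hz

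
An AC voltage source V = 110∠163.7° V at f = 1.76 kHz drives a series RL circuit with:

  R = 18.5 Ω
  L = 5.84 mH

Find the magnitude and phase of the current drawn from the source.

Step 1 — Angular frequency: ω = 2π·f = 2π·1760 = 1.106e+04 rad/s.
Step 2 — Component impedances:
  R: Z = R = 18.5 Ω
  L: Z = jωL = j·1.106e+04·0.00584 = 0 + j64.58 Ω
Step 3 — Series combination: Z_total = R + L = 18.5 + j64.58 Ω = 67.18∠74.0° Ω.
Step 4 — Source phasor: V = 110∠163.7° V = -105.6 + j30.87 V.
Step 5 — Ohm's law: I = V / Z_total = (-105.6 + j30.87) / (18.5 + j64.58) = 0.009003 + j1.637 A.
Step 6 — Convert to polar: |I| = 1.637 A, ∠I = 89.7°.

I = 1.637∠89.7° A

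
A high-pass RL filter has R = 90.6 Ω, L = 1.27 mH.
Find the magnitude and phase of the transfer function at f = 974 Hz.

Step 1 — Angular frequency: ω = 2π·974 = 6120 rad/s.
Step 2 — Transfer function: H(jω) = jωL/(R + jωL).
Step 3 — Numerator jωL = j·7.772; denominator R + jωL = 90.6 + j7.772.
Step 4 — H = 0.007305 + j0.08516.
Step 5 — Magnitude: |H| = 0.08547 (-21.4 dB); phase: φ = 85.1°.

|H| = 0.08547 (-21.4 dB), φ = 85.1°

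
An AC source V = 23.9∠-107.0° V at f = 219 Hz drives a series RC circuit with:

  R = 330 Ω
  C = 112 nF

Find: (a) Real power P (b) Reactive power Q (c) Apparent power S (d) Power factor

Step 1 — Angular frequency: ω = 2π·f = 2π·219 = 1376 rad/s.
Step 2 — Component impedances:
  R: Z = R = 330 Ω
  C: Z = 1/(jωC) = -j/(ω·C) = 0 - j6489 Ω
Step 3 — Series combination: Z_total = R + C = 330 - j6489 Ω = 6497∠-87.1° Ω.
Step 4 — Source phasor: V = 23.9∠-107.0° V = -6.988 - j22.86 V.
Step 5 — Current: I = V / Z = 0.003459 - j0.001253 A = 0.003679∠-19.9° A.
Step 6 — Complex power: S = V·I* = 0.004466 - j0.0878 VA.
Step 7 — Real power: P = Re(S) = 0.004466 W.
Step 8 — Reactive power: Q = Im(S) = -0.0878 VAR.
Step 9 — Apparent power: |S| = 0.08792 VA.
Step 10 — Power factor: PF = P/|S| = 0.05079 (leading).

(a) P = 0.004466 W  (b) Q = -0.0878 VAR  (c) S = 0.08792 VA  (d) PF = 0.05079 (leading)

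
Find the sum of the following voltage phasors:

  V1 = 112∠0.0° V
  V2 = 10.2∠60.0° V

Step 1 — Convert each phasor to rectangular form:
  V1 = 112·(cos(0.0°) + j·sin(0.0°)) = 112 V
  V2 = 10.2·(cos(60.0°) + j·sin(60.0°)) = 5.1 + j8.833 V
Step 2 — Sum components: V_total = 117.1 + j8.833 V.
Step 3 — Convert to polar: |V_total| = 117.4 V, ∠V_total = 4.3°.

V_total = 117.4∠4.3° V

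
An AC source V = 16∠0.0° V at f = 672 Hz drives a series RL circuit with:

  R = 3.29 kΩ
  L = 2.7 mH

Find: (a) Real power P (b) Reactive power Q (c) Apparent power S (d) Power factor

Step 1 — Angular frequency: ω = 2π·f = 2π·672 = 4222 rad/s.
Step 2 — Component impedances:
  R: Z = R = 3290 Ω
  L: Z = jωL = j·4222·0.0027 = 0 + j11.4 Ω
Step 3 — Series combination: Z_total = R + L = 3290 + j11.4 Ω = 3290∠0.2° Ω.
Step 4 — Source phasor: V = 16∠0.0° V = 16 V.
Step 5 — Current: I = V / Z = 0.004863 - j1.685e-05 A = 0.004863∠-0.2° A.
Step 6 — Complex power: S = V·I* = 0.07781 + j0.0002696 VA.
Step 7 — Real power: P = Re(S) = 0.07781 W.
Step 8 — Reactive power: Q = Im(S) = 0.0002696 VAR.
Step 9 — Apparent power: |S| = 0.07781 VA.
Step 10 — Power factor: PF = P/|S| = 1 (lagging).

(a) P = 0.07781 W  (b) Q = 0.0002696 VAR  (c) S = 0.07781 VA  (d) PF = 1 (lagging)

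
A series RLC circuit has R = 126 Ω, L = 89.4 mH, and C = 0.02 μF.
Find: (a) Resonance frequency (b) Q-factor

Step 1 — Resonance condition Im(Z)=0 gives ω₀ = 1/√(LC).
Step 2 — ω₀ = 1/√(0.0894·2e-08) = 2.365e+04 rad/s.
Step 3 — f₀ = ω₀/(2π) = 3764 Hz.
Step 4 — Series Q: Q = ω₀L/R = 2.365e+04·0.0894/126 = 16.78.

(a) f₀ = 3764 Hz  (b) Q = 16.78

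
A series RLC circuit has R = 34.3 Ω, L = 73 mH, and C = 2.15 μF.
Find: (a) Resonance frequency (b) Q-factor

Step 1 — Resonance condition Im(Z)=0 gives ω₀ = 1/√(LC).
Step 2 — ω₀ = 1/√(0.073·2.15e-06) = 2524 rad/s.
Step 3 — f₀ = ω₀/(2π) = 401.7 Hz.
Step 4 — Series Q: Q = ω₀L/R = 2524·0.073/34.3 = 5.372.

(a) f₀ = 401.7 Hz  (b) Q = 5.372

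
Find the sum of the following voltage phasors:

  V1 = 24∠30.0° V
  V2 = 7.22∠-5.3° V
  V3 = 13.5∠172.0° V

Step 1 — Convert each phasor to rectangular form:
  V1 = 24·(cos(30.0°) + j·sin(30.0°)) = 20.78 + j12 V
  V2 = 7.22·(cos(-5.3°) + j·sin(-5.3°)) = 7.189 - j0.6669 V
  V3 = 13.5·(cos(172.0°) + j·sin(172.0°)) = -13.37 + j1.879 V
Step 2 — Sum components: V_total = 14.61 + j13.21 V.
Step 3 — Convert to polar: |V_total| = 19.69 V, ∠V_total = 42.1°.

V_total = 19.69∠42.1° V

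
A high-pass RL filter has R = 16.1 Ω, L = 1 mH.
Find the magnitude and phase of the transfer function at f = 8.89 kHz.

Step 1 — Angular frequency: ω = 2π·8890 = 5.586e+04 rad/s.
Step 2 — Transfer function: H(jω) = jωL/(R + jωL).
Step 3 — Numerator jωL = j·55.86; denominator R + jωL = 16.1 + j55.86.
Step 4 — H = 0.9233 + j0.2661.
Step 5 — Magnitude: |H| = 0.9609 (-0.3 dB); phase: φ = 16.1°.

|H| = 0.9609 (-0.3 dB), φ = 16.1°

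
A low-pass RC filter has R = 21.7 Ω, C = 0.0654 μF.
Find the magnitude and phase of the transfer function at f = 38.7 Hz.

Step 1 — Angular frequency: ω = 2π·38.7 = 243.2 rad/s.
Step 2 — Transfer function: H(jω) = 1/(1 + jωRC).
Step 3 — Denominator: 1 + jωRC = 1 + j·243.2·21.7·6.54e-08 = 1 + j0.0003451.
Step 4 — H = 1 - j0.0003451.
Step 5 — Magnitude: |H| = 1 (-0.0 dB); phase: φ = -0.0°.

|H| = 1 (-0.0 dB), φ = -0.0°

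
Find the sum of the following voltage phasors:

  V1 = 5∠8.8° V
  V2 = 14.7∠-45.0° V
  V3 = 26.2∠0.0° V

Step 1 — Convert each phasor to rectangular form:
  V1 = 5·(cos(8.8°) + j·sin(8.8°)) = 4.941 + j0.7649 V
  V2 = 14.7·(cos(-45.0°) + j·sin(-45.0°)) = 10.39 - j10.39 V
  V3 = 26.2·(cos(0.0°) + j·sin(0.0°)) = 26.2 V
Step 2 — Sum components: V_total = 41.54 - j9.63 V.
Step 3 — Convert to polar: |V_total| = 42.64 V, ∠V_total = -13.1°.

V_total = 42.64∠-13.1° V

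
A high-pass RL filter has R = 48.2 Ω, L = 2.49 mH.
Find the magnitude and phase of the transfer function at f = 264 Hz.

Step 1 — Angular frequency: ω = 2π·264 = 1659 rad/s.
Step 2 — Transfer function: H(jω) = jωL/(R + jωL).
Step 3 — Numerator jωL = j·4.13; denominator R + jωL = 48.2 + j4.13.
Step 4 — H = 0.007289 + j0.08507.
Step 5 — Magnitude: |H| = 0.08538 (-21.4 dB); phase: φ = 85.1°.

|H| = 0.08538 (-21.4 dB), φ = 85.1°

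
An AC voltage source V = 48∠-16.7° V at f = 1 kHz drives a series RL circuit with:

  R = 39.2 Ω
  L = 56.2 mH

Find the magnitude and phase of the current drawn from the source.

Step 1 — Angular frequency: ω = 2π·f = 2π·1000 = 6283 rad/s.
Step 2 — Component impedances:
  R: Z = R = 39.2 Ω
  L: Z = jωL = j·6283·0.0562 = 0 + j353.1 Ω
Step 3 — Series combination: Z_total = R + L = 39.2 + j353.1 Ω = 355.3∠83.7° Ω.
Step 4 — Source phasor: V = 48∠-16.7° V = 45.98 - j13.79 V.
Step 5 — Ohm's law: I = V / Z_total = (45.98 - j13.79) / (39.2 + j353.1) = -0.02431 - j0.1329 A.
Step 6 — Convert to polar: |I| = 0.1351 A, ∠I = -100.4°.

I = 0.1351∠-100.4° A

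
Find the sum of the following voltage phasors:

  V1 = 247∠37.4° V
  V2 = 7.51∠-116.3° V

Step 1 — Convert each phasor to rectangular form:
  V1 = 247·(cos(37.4°) + j·sin(37.4°)) = 196.2 + j150 V
  V2 = 7.51·(cos(-116.3°) + j·sin(-116.3°)) = -3.327 - j6.733 V
Step 2 — Sum components: V_total = 192.9 + j143.3 V.
Step 3 — Convert to polar: |V_total| = 240.3 V, ∠V_total = 36.6°.

V_total = 240.3∠36.6° V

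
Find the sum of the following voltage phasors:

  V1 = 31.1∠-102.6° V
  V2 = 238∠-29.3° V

Step 1 — Convert each phasor to rectangular form:
  V1 = 31.1·(cos(-102.6°) + j·sin(-102.6°)) = -6.784 - j30.35 V
  V2 = 238·(cos(-29.3°) + j·sin(-29.3°)) = 207.6 - j116.5 V
Step 2 — Sum components: V_total = 200.8 - j146.8 V.
Step 3 — Convert to polar: |V_total| = 248.7 V, ∠V_total = -36.2°.

V_total = 248.7∠-36.2° V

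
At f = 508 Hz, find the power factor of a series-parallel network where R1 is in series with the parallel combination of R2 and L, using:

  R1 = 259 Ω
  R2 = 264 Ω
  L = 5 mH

Step 1 — Angular frequency: ω = 2π·f = 2π·508 = 3192 rad/s.
Step 2 — Component impedances:
  R1: Z = R = 259 Ω
  R2: Z = R = 264 Ω
  L: Z = jωL = j·3192·0.005 = 0 + j15.96 Ω
Step 3 — Parallel branch: R2 || L = 1/(1/R2 + 1/L) = 0.9613 + j15.9 Ω.
Step 4 — Series with R1: Z_total = R1 + (R2 || L) = 260 + j15.9 Ω = 260.4∠3.5° Ω.
Step 5 — Power factor: PF = cos(φ) = Re(Z)/|Z| = 259.96/260.45 = 0.9981.
Step 6 — Type: Im(Z) = 15.9 ⇒ lagging (phase φ = 3.5°).

PF = 0.9981 (lagging, φ = 3.5°)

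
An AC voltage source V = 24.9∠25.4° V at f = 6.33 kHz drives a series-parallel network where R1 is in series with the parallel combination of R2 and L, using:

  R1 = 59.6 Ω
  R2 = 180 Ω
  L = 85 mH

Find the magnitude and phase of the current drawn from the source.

Step 1 — Angular frequency: ω = 2π·f = 2π·6330 = 3.977e+04 rad/s.
Step 2 — Component impedances:
  R1: Z = R = 59.6 Ω
  R2: Z = R = 180 Ω
  L: Z = jωL = j·3.977e+04·0.085 = 0 + j3381 Ω
Step 3 — Parallel branch: R2 || L = 1/(1/R2 + 1/L) = 179.5 + j9.557 Ω.
Step 4 — Series with R1: Z_total = R1 + (R2 || L) = 239.1 + j9.557 Ω = 239.3∠2.3° Ω.
Step 5 — Source phasor: V = 24.9∠25.4° V = 22.49 + j10.68 V.
Step 6 — Ohm's law: I = V / Z_total = (22.49 + j10.68) / (239.1 + j9.557) = 0.09571 + j0.04085 A.
Step 7 — Convert to polar: |I| = 0.1041 A, ∠I = 23.1°.

I = 0.1041∠23.1° A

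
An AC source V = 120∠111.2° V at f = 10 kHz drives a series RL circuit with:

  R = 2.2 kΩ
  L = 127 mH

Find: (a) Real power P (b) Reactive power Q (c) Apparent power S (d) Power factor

Step 1 — Angular frequency: ω = 2π·f = 2π·1e+04 = 6.283e+04 rad/s.
Step 2 — Component impedances:
  R: Z = R = 2200 Ω
  L: Z = jωL = j·6.283e+04·0.127 = 0 + j7980 Ω
Step 3 — Series combination: Z_total = R + L = 2200 + j7980 Ω = 8277∠74.6° Ω.
Step 4 — Source phasor: V = 120∠111.2° V = -43.39 + j111.9 V.
Step 5 — Current: I = V / Z = 0.01164 + j0.008646 A = 0.0145∠36.6° A.
Step 6 — Complex power: S = V·I* = 0.4624 + j1.677 VA.
Step 7 — Real power: P = Re(S) = 0.4624 W.
Step 8 — Reactive power: Q = Im(S) = 1.677 VAR.
Step 9 — Apparent power: |S| = 1.74 VA.
Step 10 — Power factor: PF = P/|S| = 0.2658 (lagging).

(a) P = 0.4624 W  (b) Q = 1.677 VAR  (c) S = 1.74 VA  (d) PF = 0.2658 (lagging)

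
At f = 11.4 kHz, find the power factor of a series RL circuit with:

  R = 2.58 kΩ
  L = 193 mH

Step 1 — Angular frequency: ω = 2π·f = 2π·1.14e+04 = 7.163e+04 rad/s.
Step 2 — Component impedances:
  R: Z = R = 2580 Ω
  L: Z = jωL = j·7.163e+04·0.193 = 0 + j1.382e+04 Ω
Step 3 — Series combination: Z_total = R + L = 2580 + j1.382e+04 Ω = 1.406e+04∠79.4° Ω.
Step 4 — Power factor: PF = cos(φ) = Re(Z)/|Z| = 2580/1.406e+04 = 0.1835.
Step 5 — Type: Im(Z) = 1.382e+04 ⇒ lagging (phase φ = 79.4°).

PF = 0.1835 (lagging, φ = 79.4°)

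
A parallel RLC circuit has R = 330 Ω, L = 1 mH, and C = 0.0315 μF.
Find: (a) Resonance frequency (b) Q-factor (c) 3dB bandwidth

Step 1 — Resonance: ω₀ = 1/√(LC) = 1/√(0.001·3.15e-08) = 1.782e+05 rad/s.
Step 2 — f₀ = ω₀/(2π) = 2.836e+04 Hz.
Step 3 — Parallel Q: Q = R/(ω₀L) = 330/(1.782e+05·0.001) = 1.852.
Step 4 — Bandwidth: Δω = ω₀/Q = 9.62e+04 rad/s; BW = Δω/(2π) = 1.531e+04 Hz.

(a) f₀ = 2.836e+04 Hz  (b) Q = 1.852  (c) BW = 1.531e+04 Hz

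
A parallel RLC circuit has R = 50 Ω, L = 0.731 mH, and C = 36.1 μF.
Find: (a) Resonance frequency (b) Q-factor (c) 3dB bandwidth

Step 1 — Resonance: ω₀ = 1/√(LC) = 1/√(0.000731·3.61e-05) = 6156 rad/s.
Step 2 — f₀ = ω₀/(2π) = 979.7 Hz.
Step 3 — Parallel Q: Q = R/(ω₀L) = 50/(6156·0.000731) = 11.11.
Step 4 — Bandwidth: Δω = ω₀/Q = 554 rad/s; BW = Δω/(2π) = 88.17 Hz.

(a) f₀ = 979.7 Hz  (b) Q = 11.11  (c) BW = 88.17 Hz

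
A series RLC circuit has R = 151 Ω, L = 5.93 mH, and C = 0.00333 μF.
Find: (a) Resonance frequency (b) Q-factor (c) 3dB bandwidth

Step 1 — Resonance condition Im(Z)=0 gives ω₀ = 1/√(LC).
Step 2 — ω₀ = 1/√(0.00593·3.33e-09) = 2.25e+05 rad/s.
Step 3 — f₀ = ω₀/(2π) = 3.582e+04 Hz.
Step 4 — Series Q: Q = ω₀L/R = 2.25e+05·0.00593/151 = 8.837.
Step 5 — 3dB bandwidth: Δω = ω₀/Q = 2.546e+04 rad/s; BW = Δω/(2π) = 4053 Hz.

(a) f₀ = 3.582e+04 Hz  (b) Q = 8.837  (c) BW = 4053 Hz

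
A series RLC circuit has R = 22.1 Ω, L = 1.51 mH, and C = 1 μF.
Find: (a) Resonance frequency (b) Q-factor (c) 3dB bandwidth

Step 1 — Resonance: ω₀ = 1/√(LC) = 1/√(0.00151·1e-06) = 2.573e+04 rad/s.
Step 2 — f₀ = ω₀/(2π) = 4096 Hz.
Step 3 — Series Q: Q = ω₀L/R = 2.573e+04·0.00151/22.1 = 1.758.
Step 4 — Bandwidth: Δω = ω₀/Q = 1.464e+04 rad/s; BW = Δω/(2π) = 2329 Hz.

(a) f₀ = 4096 Hz  (b) Q = 1.758  (c) BW = 2329 Hz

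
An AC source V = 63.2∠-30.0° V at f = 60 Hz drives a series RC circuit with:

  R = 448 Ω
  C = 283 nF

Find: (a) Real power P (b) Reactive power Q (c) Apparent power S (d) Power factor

Step 1 — Angular frequency: ω = 2π·f = 2π·60 = 377 rad/s.
Step 2 — Component impedances:
  R: Z = R = 448 Ω
  C: Z = 1/(jωC) = -j/(ω·C) = 0 - j9373 Ω
Step 3 — Series combination: Z_total = R + C = 448 - j9373 Ω = 9384∠-87.3° Ω.
Step 4 — Source phasor: V = 63.2∠-30.0° V = 54.73 - j31.6 V.
Step 5 — Current: I = V / Z = 0.003642 + j0.005665 A = 0.006735∠57.3° A.
Step 6 — Complex power: S = V·I* = 0.02032 - j0.4252 VA.
Step 7 — Real power: P = Re(S) = 0.02032 W.
Step 8 — Reactive power: Q = Im(S) = -0.4252 VAR.
Step 9 — Apparent power: |S| = 0.4257 VA.
Step 10 — Power factor: PF = P/|S| = 0.04774 (leading).

(a) P = 0.02032 W  (b) Q = -0.4252 VAR  (c) S = 0.4257 VA  (d) PF = 0.04774 (leading)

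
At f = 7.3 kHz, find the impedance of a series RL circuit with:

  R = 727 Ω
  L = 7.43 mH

Step 1 — Angular frequency: ω = 2π·f = 2π·7300 = 4.587e+04 rad/s.
Step 2 — Component impedances:
  R: Z = R = 727 Ω
  L: Z = jωL = j·4.587e+04·0.00743 = 0 + j340.8 Ω
Step 3 — Series combination: Z_total = R + L = 727 + j340.8 Ω = 802.9∠25.1° Ω.

Z = 727 + j340.8 Ω = 802.9∠25.1° Ω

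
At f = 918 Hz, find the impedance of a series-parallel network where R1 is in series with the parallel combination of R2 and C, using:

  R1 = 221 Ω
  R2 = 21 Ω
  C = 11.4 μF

Step 1 — Angular frequency: ω = 2π·f = 2π·918 = 5768 rad/s.
Step 2 — Component impedances:
  R1: Z = R = 221 Ω
  R2: Z = R = 21 Ω
  C: Z = 1/(jωC) = -j/(ω·C) = 0 - j15.21 Ω
Step 3 — Parallel branch: R2 || C = 1/(1/R2 + 1/C) = 7.225 - j9.976 Ω.
Step 4 — Series with R1: Z_total = R1 + (R2 || C) = 228.2 - j9.976 Ω = 228.4∠-2.5° Ω.

Z = 228.2 - j9.976 Ω = 228.4∠-2.5° Ω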